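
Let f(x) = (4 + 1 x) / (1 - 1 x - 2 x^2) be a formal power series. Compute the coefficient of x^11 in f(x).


Write f(x) = sum_{k>=0} a_k x^k. Multiplying both sides by 1 - 1 x - 2 x^2 gives
(1 - 1 x - 2 x^2) sum_{k>=0} a_k x^k = 4 + 1 x.
Matching coefficients:
 x^0: a_0 = 4
 x^1: a_1 - 1 a_0 = 1  =>  a_1 = 1*4 + 1 = 5
 x^k (k >= 2): a_k = 1 a_{k-1} + 2 a_{k-2}.
Iterating: a_2 = 13, a_3 = 23, a_4 = 49, a_5 = 95, a_6 = 193, a_7 = 383, a_8 = 769, a_9 = 1535, a_10 = 3073, a_11 = 6143.
So the coefficient of x^11 is 6143.

6143


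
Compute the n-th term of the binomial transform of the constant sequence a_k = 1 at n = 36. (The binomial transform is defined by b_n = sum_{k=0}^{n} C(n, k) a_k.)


With a_k = 1 for all k, b_n = sum_{k=0}^{n} C(n, k) = 2^n by the binomial theorem.
For n = 36: 2^36 = 68719476736.

68719476736


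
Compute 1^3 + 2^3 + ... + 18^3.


This power sum has a closed form given by Faulhaber's formula
sum_{k=1}^{m} k^p = (1 / (p + 1)) * sum_{j=0}^{p} C(p + 1, j) B_j m^(p + 1 - j),
but for small m direct computation is fastest:
1 + 8 + 27 + 64 + 125 + 216 + 343 + 512 + 729 + 1000 + 1331 + 1728 + 2197 + 2744 + 3375 + 4096 + 4913 + 5832 = 29241.

29241


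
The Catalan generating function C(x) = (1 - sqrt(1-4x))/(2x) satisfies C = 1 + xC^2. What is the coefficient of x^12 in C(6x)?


Substituting x -> 6x scales the n-th coefficient by 6^n, so [x^12] C(6x) = 6^12 * C_12.
C_12 = C(2*12, 12)/(13) = 2704156/13 = 208012.
So 6^12 * 208012 = 2176782336 * 208012 = 452796847276032.

452796847276032


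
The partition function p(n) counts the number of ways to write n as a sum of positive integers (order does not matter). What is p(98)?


Using the generating function prod_{k>=1} 1/(1-x^k), we compute p(98).
By dynamic programming over parts 1 through 98:
p(98) = 150198136

150198136


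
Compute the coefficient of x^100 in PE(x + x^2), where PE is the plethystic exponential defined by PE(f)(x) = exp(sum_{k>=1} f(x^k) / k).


With f(x) = x + x^2, the exponent is sum_{k>=1} (x^k + x^(2k)) / k = -ln(1 - x) - ln(1 - x^2). Exponentiating:
PE(x + x^2) = 1 / ((1 - x)(1 - x^2)).
This is the generating function for partitions of n into parts of size 1 or 2. The number of 2's can be any j in 0..50, and the rest are 1's, so
[x^100] = floor(100/2) + 1 = 51.

51


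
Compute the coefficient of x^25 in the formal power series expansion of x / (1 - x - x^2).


Let f(x) = sum_{k>=0} a_k x^k. Multiplying f(x) * (1 - x - x^2) = x and matching coefficients gives a_0 = 0, a_1 = 1, and a_k = a_{k-1} + a_{k-2} for k >= 2. These are the Fibonacci numbers F_k.
Iterating from F_0 = 0, F_1 = 1:
F_0=0, F_1=1, F_2=1, F_3=2, F_4=3, F_5=5, F_6=8, F_7=13, F_8=21, F_9=34, ...
F_25 = 75025.

75025


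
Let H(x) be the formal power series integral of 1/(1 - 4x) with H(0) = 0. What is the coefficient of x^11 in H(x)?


1/(1 - 4x) = sum_{k>=0} 4^k x^k. Integrating termwise with H(0) = 0:
H(x) = sum_{k>=0} 4^k x^(k+1) / (k+1) = sum_{m>=1} 4^(m-1) x^m / m.
For m = 11: 4^10/11 = 1048576/11 = 1048576/11.

1048576/11


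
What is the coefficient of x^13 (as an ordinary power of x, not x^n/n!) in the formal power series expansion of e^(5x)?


The exponential series is e^y = sum_{k>=0} y^k / k!. Substituting y = 5x gives
e^(5x) = sum_{k>=0} 5^k x^k / k!.
So the coefficient of x^n is a^n/n! with a = 5, n = 13:
5^13 / 13! = 1220703125/6227020800 = 48828125/249080832

48828125/249080832


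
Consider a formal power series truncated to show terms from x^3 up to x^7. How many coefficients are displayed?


From x^3 to x^7 inclusive, the count is 7 - 3 + 1 = 5.

5


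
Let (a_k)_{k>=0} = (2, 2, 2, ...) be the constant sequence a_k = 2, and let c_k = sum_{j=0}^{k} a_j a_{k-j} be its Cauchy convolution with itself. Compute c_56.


Since a_j = 2 for all j >= 0, the convolution sum becomes
c_k = sum_{j=0}^{k} 2 * 2 = 4 * (k + 1).
Equivalently, the generating function of (a_k) is 2/(1 - x) and its square is 4/(1 - x)^2 = sum_{k>=0} 4(k + 1) x^k.
For k = 56: 4 * 57 = 228.

228


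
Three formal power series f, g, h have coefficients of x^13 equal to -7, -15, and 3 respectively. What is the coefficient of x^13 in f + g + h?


Series addition is componentwise:
-7 + -15 + 3
= -19

-19


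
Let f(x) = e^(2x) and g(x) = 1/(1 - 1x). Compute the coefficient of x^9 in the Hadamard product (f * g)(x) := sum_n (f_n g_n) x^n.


Expanding: f_k = 2^k/k! (from e^(2x)) and g_k = 1^k (from 1/(1 - 1x)). So the Hadamard coefficient (f * g)_k = 2^k 1^k / k! = (2)^k / k!.
For k = 9: 2^9/9! = 512/362880 = 4/2835.

4/2835


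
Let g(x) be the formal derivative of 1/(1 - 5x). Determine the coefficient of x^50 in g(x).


Differentiate termwise: d/dx sum_{k>=0} 5^k x^k = sum_{k>=1} k 5^k x^(k-1) = sum_{j>=0} (j+1) 5^(j+1) x^j.
Equivalently, d/dx [1/(1 - 5x)] = 5/(1 - 5x)^2.
For j = 50: 51 * 5^51 = 51 * 444089209850062616169452667236328125 = 22648549702353193424642086029052734375.

22648549702353193424642086029052734375


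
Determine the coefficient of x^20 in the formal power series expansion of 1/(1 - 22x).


The geometric series identity gives 1/(1 - c x) = sum_{k>=0} c^k x^k, so the coefficient of x^k is c^k.
Here c = 22 and k = 20.
Computing: 22^20 = 705429498686404044207947776

705429498686404044207947776


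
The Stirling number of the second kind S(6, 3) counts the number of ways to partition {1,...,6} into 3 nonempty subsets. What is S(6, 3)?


Using the explicit formula S(n,k) = (1/k!) sum_{j=0}^{k} (-1)^(k-j) C(k,j) j^n:
S(6, 3) = 90
Equivalently, S(n,k) is n! times the coefficient of x^n in the EGF (e^x - 1)^k / k!.

90


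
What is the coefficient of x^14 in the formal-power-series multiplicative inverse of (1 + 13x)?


The inverse is 1/(1 + 13x). Apply the geometric identity 1/(1 - y) = sum_{k>=0} y^k with y = -13x:
1/(1 + 13x) = sum_{k>=0} (-13)^k x^k.
So the coefficient of x^14 is (-13)^14 = 3937376385699289.

3937376385699289


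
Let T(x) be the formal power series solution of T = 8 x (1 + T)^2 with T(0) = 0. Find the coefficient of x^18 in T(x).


Apply the Lagrange inversion formula: if T = 8 x * phi(T) with phi(t) = (1 + t)^2, then [x^n] T = 8^n * (1/n) [t^(n-1)] phi(t)^n = 8^n * (1/n) [t^(n-1)] (1 + t)^(2n) = 8^n * (1/n) C(2n, n-1).
Using the identity C(2n, n-1) = C(2n, n) * n / (n+1), the unscaled factor equals C(2n, n) / (n+1) = C_n, the n-th Catalan number.
For n = 18: C_18 = C(36, 18) / 19 = 9075135300/19 = 477638700.
With the 8^18 = 18014398509481984 factor, the coefficient is 18014398509481984 * 477638700 = 8604373885350912511180800.

8604373885350912511180800


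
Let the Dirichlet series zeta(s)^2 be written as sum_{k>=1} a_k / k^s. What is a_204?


The Dirichlet convolution of the constant function 1 with itself gives (1 * 1)(k) = sum_{d | k} 1 = d(k), the number of positive divisors of k.
Since zeta(s) = sum_{k>=1} 1/k^s, we have zeta(s)^2 = sum_{k>=1} d(k)/k^s, so a_k = d(k).
For k = 204: the divisors are 1, 2, 3, 4, 6, 12, 17, 34, 51, 68, 102, 204.
Count = 12.

12


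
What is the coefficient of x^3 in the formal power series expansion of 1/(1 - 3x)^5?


The general identity 1/(1 - c x)^r = sum_{k>=0} c^k C(k + r - 1, r - 1) x^k follows by substituting y = c x into 1/(1 - y)^r = sum_{k>=0} C(k + r - 1, r - 1) y^k.
For c = 3, r = 5, k = 3:
3^3 * C(7, 4) = 27 * 35 = 945.

945


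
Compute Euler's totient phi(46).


phi(n) counts integers in [1, n] coprime to n. Using the multiplicative formula phi(n) = n * prod_{p | n} (1 - 1/p):
46 = 2 * 23, so
phi(46) = 46 * (1 - 1/2) * (1 - 1/23) = 22.

22


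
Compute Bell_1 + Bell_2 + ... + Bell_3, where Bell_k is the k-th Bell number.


Recall Bell_k counts set partitions of a k-set (with Bell_0 = 1 by convention).
Bell_1 through Bell_3: 1, 2, 5
Sum = 1 + 2 + 5 = 8.

8


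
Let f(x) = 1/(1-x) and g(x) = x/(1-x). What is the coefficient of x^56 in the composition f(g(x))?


First simplify the composition: f(g(x)) = 1/(1 - x/(1-x)) = (1-x)/((1-x) - x) = (1-x)/(1-2x).
Now extract the coefficient. Write (1-x)/(1-2x) = 1/(1-2x) - x/(1-2x).
The coefficient of x^n in 1/(1-2x) is 2^n, and in x/(1-2x) is 2^(n-1) (for n >= 1).
So the coefficient of x^56 is 2^56 - 2^55 = 72057594037927936 - 36028797018963968 = 36028797018963968.

36028797018963968


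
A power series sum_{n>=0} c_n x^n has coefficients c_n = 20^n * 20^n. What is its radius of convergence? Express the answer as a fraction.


By the root test (Cauchy-Hadamard), the radius is R = 1 / limsup_n |c_n|^(1/n).
Here |c_n|^(1/n) = (20^n * 20^n)^(1/n) = 20 * 20 = 400 for all n.
So R = 1/400 = 1/400.

1/400


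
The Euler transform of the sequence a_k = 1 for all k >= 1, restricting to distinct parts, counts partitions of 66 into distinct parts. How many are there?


Partitions of 66 into distinct parts can be computed via generating function.
Product (1+x)(1+x^2)(1+x^3)...
The coefficient of x^66 = 20132

20132


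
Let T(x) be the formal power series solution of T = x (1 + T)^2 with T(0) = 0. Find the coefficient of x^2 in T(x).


Apply the Lagrange inversion formula: if T = x * phi(T) with phi(t) = (1 + t)^2, then [x^n] T = (1/n) [t^(n-1)] phi(t)^n = (1/n) [t^(n-1)] (1 + t)^(2n) = (1/n) C(2n, n-1).
Using the identity C(2n, n-1) = C(2n, n) * n / (n+1), the unscaled factor equals C(2n, n) / (n+1) = C_n, the n-th Catalan number.
For n = 2: C_2 = C(4, 2) / 3 = 6/3 = 2 = 2.

2


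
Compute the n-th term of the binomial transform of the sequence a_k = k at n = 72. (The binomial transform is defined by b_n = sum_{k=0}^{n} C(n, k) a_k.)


With a_k = k, b_n = sum_{k=0}^{n} C(n, k) k. Using k * C(n, k) = n * C(n-1, k-1) gives b_n = n * sum_{k>=1} C(n-1, k-1) = n * 2^(n-1).
For n = 72: 72 * 2^71 = 72 * 2361183241434822606848 = 170005193383307227693056.

170005193383307227693056


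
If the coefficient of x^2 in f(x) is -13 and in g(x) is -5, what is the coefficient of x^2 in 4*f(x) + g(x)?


Scalar multiplication scales coefficients: 4 * -13 = -52.
Then add the g coefficient: -52 + -5
= -57

-57


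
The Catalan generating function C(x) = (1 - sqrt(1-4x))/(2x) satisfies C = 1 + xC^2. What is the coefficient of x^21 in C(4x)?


Substituting x -> 4x scales the n-th coefficient by 4^n, so [x^21] C(4x) = 4^21 * C_21.
C_21 = C(2*21, 21)/(22) = 538257874440/22 = 24466267020.
So 4^21 * 24466267020 = 4398046511104 * 24466267020 = 107603780307049858990080.

107603780307049858990080


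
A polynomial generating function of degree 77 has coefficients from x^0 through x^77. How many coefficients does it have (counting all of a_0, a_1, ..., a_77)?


A polynomial of degree 77 takes the form a_0 + a_1 x + ... + a_77 x^77.
The number of coefficients is 77 + 1 = 78.

78


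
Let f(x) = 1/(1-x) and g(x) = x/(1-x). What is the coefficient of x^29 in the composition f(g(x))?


First simplify the composition: f(g(x)) = 1/(1 - x/(1-x)) = (1-x)/((1-x) - x) = (1-x)/(1-2x).
Now extract the coefficient. Write (1-x)/(1-2x) = 1/(1-2x) - x/(1-2x).
The coefficient of x^n in 1/(1-2x) is 2^n, and in x/(1-2x) is 2^(n-1) (for n >= 1).
So the coefficient of x^29 is 2^29 - 2^28 = 536870912 - 268435456 = 268435456.

268435456


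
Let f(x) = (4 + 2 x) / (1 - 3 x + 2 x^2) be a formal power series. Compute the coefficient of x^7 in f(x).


Write f(x) = sum_{k>=0} a_k x^k. Multiplying both sides by 1 - 3 x + 2 x^2 gives
(1 - 3 x + 2 x^2) sum_{k>=0} a_k x^k = 4 + 2 x.
Matching coefficients:
 x^0: a_0 = 4
 x^1: a_1 - 3 a_0 = 2  =>  a_1 = 3*4 + 2 = 14
 x^k (k >= 2): a_k = 3 a_{k-1} - 2 a_{k-2}.
Iterating: a_2 = 34, a_3 = 74, a_4 = 154, a_5 = 314, a_6 = 634, a_7 = 1274.
So the coefficient of x^7 is 1274.

1274


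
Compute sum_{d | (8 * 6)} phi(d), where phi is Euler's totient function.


First, 8 * 6 = 48. One classical identity is sum_{d | n} phi(d) = n (each k in [1, n] has a unique gcd with n, and among the k's with gcd(k, n) = n/d there are phi(d) of them). So the sum equals 48. We also verify directly:
Divisors of 48: 1, 2, 3, 4, 6, 8, 12, 16, 24, 48.
phi values: 1, 1, 2, 2, 2, 4, 4, 8, 8, 16.
Sum = 48.

48


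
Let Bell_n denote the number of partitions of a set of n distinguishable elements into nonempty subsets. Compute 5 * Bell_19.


Bell_19 can be computed from the Bell triangle or from Dobinski's identity Bell_n = (1/e) * sum_{k>=0} k^n / k!.
Computing Bell_19 = 5832742205057.
Then 5 * 5832742205057 = 29163711025285.

29163711025285


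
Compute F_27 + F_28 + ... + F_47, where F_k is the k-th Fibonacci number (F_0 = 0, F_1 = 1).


Use the identity sum_{k=0}^{N} F_k = F_{N+2} - 1 (which follows from F_{k+2} - F_{k+1} = F_k). Then
sum_{k=27}^{47} F_k = (F_{49} - 1) - (F_{28} - 1) = F_{49} - F_{28}.
Computing: F_{49} = 7778742049, F_{28} = 317811, so
Sum = 7778742049 - 317811 = 7778424238.

7778424238


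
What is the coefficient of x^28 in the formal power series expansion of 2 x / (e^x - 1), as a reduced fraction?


The exponential generating function for Bernoulli numbers is
x / (e^x - 1) = sum_{k>=0} B_k x^k / k!.
So the coefficient of x^28 in 2 x / (e^x - 1) is 2 B_28 / 28!.
Computing: B_28 = -23749461029/870, 28! = 304888344611713860501504000000, giving
2 * -23749461029/870 / 304888344611713860501504000000 = -3392780147/18946632843727932759736320000000.

-3392780147/18946632843727932759736320000000


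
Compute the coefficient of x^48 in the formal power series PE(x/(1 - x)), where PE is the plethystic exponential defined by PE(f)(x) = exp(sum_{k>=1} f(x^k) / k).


For f(x) = x/(1 - x) we have
sum_{k>=1} f(x^k) / k = sum_{k>=1} (1/k) * x^k / (1 - x^k) = sum_{k, m >= 1} x^(k m) / k,
which after exponentiating simplifies to
PE(x/(1 - x)) = prod_{k>=1} 1 / (1 - x^k).
This is the generating function for the partition function p(n), so the coefficient of x^48 is p(48).
Computing p(48) by dynamic programming over parts 1, 2, ..., 48: p(48) = 147273.

147273


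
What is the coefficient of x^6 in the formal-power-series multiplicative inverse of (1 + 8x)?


The inverse is 1/(1 + 8x). Apply the geometric identity 1/(1 - y) = sum_{k>=0} y^k with y = -8x:
1/(1 + 8x) = sum_{k>=0} (-8)^k x^k.
So the coefficient of x^6 is (-8)^6 = 262144.

262144


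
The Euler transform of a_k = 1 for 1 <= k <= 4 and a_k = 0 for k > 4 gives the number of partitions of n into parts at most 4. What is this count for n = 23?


Partitions of 23 into parts at most 4:
Using generating function (1-x)^(-1)(1-x^2)^(-1)...(1-x^4)^(-1),
the coefficient of x^23 = 150

150


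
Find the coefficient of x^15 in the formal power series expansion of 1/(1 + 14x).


Write 1/(1 + c x) = 1/(1 - (-c) x) and apply the geometric-series identity
1/(1 - y) = sum_{k>=0} y^k to get 1/(1 + c x) = sum_{k>=0} (-c)^k x^k.
So the coefficient of x^k is (-c)^k = (-1)^k * c^k.
Here c = 14 and k = 15:
(-14)^15 = -1 * 155568095557812224 = -155568095557812224

-155568095557812224


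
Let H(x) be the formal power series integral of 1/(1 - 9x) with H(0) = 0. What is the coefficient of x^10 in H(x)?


1/(1 - 9x) = sum_{k>=0} 9^k x^k. Integrating termwise with H(0) = 0:
H(x) = sum_{k>=0} 9^k x^(k+1) / (k+1) = sum_{m>=1} 9^(m-1) x^m / m.
For m = 10: 9^9/10 = 387420489/10 = 387420489/10.

387420489/10


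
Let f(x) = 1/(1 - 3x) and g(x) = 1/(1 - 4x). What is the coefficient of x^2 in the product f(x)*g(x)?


The coefficient of x^n in f*g is the Cauchy product: sum_{k=0}^{n} a^k * b^(n-k).
With a=3, b=4, n=2:
sum_{k=0}^{2} 3^k * 4^(2-k)
= 37

37


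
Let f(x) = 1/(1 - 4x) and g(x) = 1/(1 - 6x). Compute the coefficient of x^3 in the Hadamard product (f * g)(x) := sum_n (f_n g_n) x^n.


f has coefficients f_k = 4^k and g has coefficients g_k = 6^k, so the Hadamard product has coefficient (f*g)_k = 4^k * 6^k = 24^k.
For k = 3: 24^3 = 13824.

13824


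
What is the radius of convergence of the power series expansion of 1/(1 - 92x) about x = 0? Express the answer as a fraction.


Expanding 1/(1 - 92x) = sum_{k>=0} 92^k x^k, the series converges when |92x| < 1, i.e., |x| < 1/92.
So the radius of convergence is 1/92 = 1/92.

1/92


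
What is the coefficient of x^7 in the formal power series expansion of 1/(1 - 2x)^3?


The general identity 1/(1 - c x)^r = sum_{k>=0} c^k C(k + r - 1, r - 1) x^k follows by substituting y = c x into 1/(1 - y)^r = sum_{k>=0} C(k + r - 1, r - 1) y^k.
For c = 2, r = 3, k = 7:
2^7 * C(9, 2) = 128 * 36 = 4608.

4608


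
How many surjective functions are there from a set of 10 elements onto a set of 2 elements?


By inclusion-exclusion on which target elements are missed, the number of surjections from an n-set onto a k-set is
surj(n, k) = sum_{j=0}^{k} (-1)^j C(k, j) (k - j)^n.
Equivalently surj(n, k) = k! * S(n, k), where S(n, k) is the Stirling number of the second kind.
For n = 10, k = 2:
S(10, 2) = 511, so
surj = 2! * 511 = 2 * 511 = 1022.

1022


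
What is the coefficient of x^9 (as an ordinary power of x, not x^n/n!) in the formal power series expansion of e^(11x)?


The exponential series is e^y = sum_{k>=0} y^k / k!. Substituting y = 11x gives
e^(11x) = sum_{k>=0} 11^k x^k / k!.
So the coefficient of x^n is a^n/n! with a = 11, n = 9:
11^9 / 9! = 2357947691/362880 = 2357947691/362880

2357947691/362880


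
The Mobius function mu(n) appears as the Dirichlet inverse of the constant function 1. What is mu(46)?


46 = 2 * 23 (all distinct primes).
mu(46) = (-1)^2 = 1

1


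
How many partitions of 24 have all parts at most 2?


Using the generating function (1-x)^(-1)(1-x^2)^(-1),
the coefficient of x^24 counts these restricted partitions.
Result = 13

13


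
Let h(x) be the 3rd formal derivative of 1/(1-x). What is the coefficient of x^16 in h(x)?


Differentiating 3 times: d^3/dx^3 [1/(1-x)] = 3!/(1-x)^4.
The expansion 1/(1-x)^4 = sum_{k>=0} C(k+3, 3) x^k, so the coefficient of x^n in 3!/(1-x)^4 is 3! * C(n+3, 3).
For n = 16: 6 * C(19, 3) = 6 * 969 = 5814

5814


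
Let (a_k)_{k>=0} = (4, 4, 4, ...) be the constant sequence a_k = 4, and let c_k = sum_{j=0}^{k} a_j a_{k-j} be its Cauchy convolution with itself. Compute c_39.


Since a_j = 4 for all j >= 0, the convolution sum becomes
c_k = sum_{j=0}^{k} 4 * 4 = 16 * (k + 1).
Equivalently, the generating function of (a_k) is 4/(1 - x) and its square is 16/(1 - x)^2 = sum_{k>=0} 16(k + 1) x^k.
For k = 39: 16 * 40 = 640.

640


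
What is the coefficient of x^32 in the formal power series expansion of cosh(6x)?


The Maclaurin series is cosh(t) = sum_{m>=0} t^(2m) / (2m)!, so substituting t = 6x, only even powers of x are nonzero, with coefficient of x^(2m) equal to 6^(2m) / (2m)!.
For x^32 the coefficient is 6^32/32! = 7958661109946400884391936/263130836933693530167218012160000000 = 774840978/25617946563506171875.

774840978/25617946563506171875


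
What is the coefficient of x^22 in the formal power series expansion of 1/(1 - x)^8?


The negative binomial / multiset identity is
1/(1 - x)^r = sum_{k>=0} C(k + r - 1, r - 1) x^k.
Here r = 8 and k = 22, so the coefficient is
C(22 + 7, 7) = C(29, 7)
= 1560780

1560780


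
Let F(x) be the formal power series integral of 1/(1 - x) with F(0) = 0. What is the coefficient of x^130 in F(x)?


1/(1 - x) = sum_{k>=0} x^k. Integrating termwise and using F(0) = 0 gives
F(x) = sum_{k>=0} x^(k+1) / (k+1) = sum_{m>=1} x^m / m = -ln(1 - x).
So the coefficient of x^130 is 1/130 = 1/130.

1/130


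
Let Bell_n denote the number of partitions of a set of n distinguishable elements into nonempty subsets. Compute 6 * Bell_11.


Bell_11 can be computed from the Bell triangle or from Dobinski's identity Bell_n = (1/e) * sum_{k>=0} k^n / k!.
Computing Bell_11 = 678570.
Then 6 * 678570 = 4071420.

4071420


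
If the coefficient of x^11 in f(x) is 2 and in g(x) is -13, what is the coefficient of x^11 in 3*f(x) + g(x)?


Scalar multiplication scales coefficients: 3 * 2 = 6.
Then add the g coefficient: 6 + -13
= -7

-7


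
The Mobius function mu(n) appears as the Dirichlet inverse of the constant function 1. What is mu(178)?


178 = 2 * 89 (all distinct primes).
mu(178) = (-1)^2 = 1

1


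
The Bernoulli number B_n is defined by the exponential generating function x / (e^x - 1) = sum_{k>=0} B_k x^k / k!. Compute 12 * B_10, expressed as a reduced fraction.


Bernoulli numbers can also be computed recursively via B_0 = 1 and sum_{j=0}^{m} C(m+1, j) B_j = 0 for m >= 1. Odd-index Bernoulli numbers vanish for k >= 3.
Computing B_10 = 5/66, so 12 * B_10 = 12 * 5/66 = 10/11.

10/11


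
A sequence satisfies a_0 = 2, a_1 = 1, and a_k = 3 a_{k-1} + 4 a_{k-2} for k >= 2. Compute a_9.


The characteristic equation is t^2 - 3 t - 4 = 0, with roots r_1 = 4 and r_2 = -1 (so c_1 = r_1 + r_2, c_2 = -r_1 r_2 as required).
One can use the closed form a_n = A r_1^n + B r_2^n, but direct iteration is more reliable:
a_0 = 2, a_1 = 1, a_2 = 11, a_3 = 37, a_4 = 155, a_5 = 613, a_6 = 2459, a_7 = 9829, a_8 = 39323, a_9 = 157285.
So a_9 = 157285.

157285


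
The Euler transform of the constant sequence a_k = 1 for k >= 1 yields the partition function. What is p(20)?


The Euler transform converts the sequence a_k = 1 into the number of integer partitions.
Using the recurrence or dynamic programming:
p(20) = 627

627


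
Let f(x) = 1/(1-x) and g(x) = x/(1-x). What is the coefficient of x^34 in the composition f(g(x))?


First simplify the composition: f(g(x)) = 1/(1 - x/(1-x)) = (1-x)/((1-x) - x) = (1-x)/(1-2x).
Now extract the coefficient. Write (1-x)/(1-2x) = 1/(1-2x) - x/(1-2x).
The coefficient of x^n in 1/(1-2x) is 2^n, and in x/(1-2x) is 2^(n-1) (for n >= 1).
So the coefficient of x^34 is 2^34 - 2^33 = 17179869184 - 8589934592 = 8589934592.

8589934592


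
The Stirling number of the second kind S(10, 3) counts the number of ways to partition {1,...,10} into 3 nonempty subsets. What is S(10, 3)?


Using the explicit formula S(n,k) = (1/k!) sum_{j=0}^{k} (-1)^(k-j) C(k,j) j^n:
S(10, 3) = 9330
Equivalently, S(n,k) is n! times the coefficient of x^n in the EGF (e^x - 1)^k / k!.

9330


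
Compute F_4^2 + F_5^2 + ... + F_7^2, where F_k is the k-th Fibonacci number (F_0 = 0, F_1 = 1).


There is a standard identity sum_{k=0}^{N} F_k^2 = F_N * F_{N+1} (proved inductively from the telescoping relation F_k^2 = F_k F_{k+1} - F_{k-1} F_k). Then
sum_{k=4}^{7} F_k^2 = F_7 F_8 - F_3 F_4.
Computing: F_7 = 13, F_8 = 21, F_3 = 2, F_4 = 3.
Sum = 13 * 21 - 2 * 3 = 267.

267


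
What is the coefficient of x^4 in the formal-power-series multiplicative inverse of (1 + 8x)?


The inverse is 1/(1 + 8x). Apply the geometric identity 1/(1 - y) = sum_{k>=0} y^k with y = -8x:
1/(1 + 8x) = sum_{k>=0} (-8)^k x^k.
So the coefficient of x^4 is (-8)^4 = 4096.

4096


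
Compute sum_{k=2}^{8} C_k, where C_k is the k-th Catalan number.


C_2 through C_8: 2, 5, 14, 42, 132, 429, 1430
Sum = 2 + 5 + 14 + 42 + 132 + 429 + 1430
= 2054

2054


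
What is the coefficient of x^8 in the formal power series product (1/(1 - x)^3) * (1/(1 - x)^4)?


Combine the factors: (1/(1 - x)^3) * (1/(1 - x)^4) = 1/(1 - x)^7.
Then use 1/(1 - x)^r = sum_{k>=0} C(k + r - 1, r - 1) x^k with r = 7 and k = 8:
C(14, 6) = 3003.

3003


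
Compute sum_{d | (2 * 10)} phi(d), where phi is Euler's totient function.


First, 2 * 10 = 20. One classical identity is sum_{d | n} phi(d) = n (each k in [1, n] has a unique gcd with n, and among the k's with gcd(k, n) = n/d there are phi(d) of them). So the sum equals 20. We also verify directly:
Divisors of 20: 1, 2, 4, 5, 10, 20.
phi values: 1, 1, 2, 4, 4, 8.
Sum = 20.

20


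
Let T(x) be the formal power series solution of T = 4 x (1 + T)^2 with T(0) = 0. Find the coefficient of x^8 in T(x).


Apply the Lagrange inversion formula: if T = 4 x * phi(T) with phi(t) = (1 + t)^2, then [x^n] T = 4^n * (1/n) [t^(n-1)] phi(t)^n = 4^n * (1/n) [t^(n-1)] (1 + t)^(2n) = 4^n * (1/n) C(2n, n-1).
Using the identity C(2n, n-1) = C(2n, n) * n / (n+1), the unscaled factor equals C(2n, n) / (n+1) = C_n, the n-th Catalan number.
For n = 8: C_8 = C(16, 8) / 9 = 12870/9 = 1430.
With the 4^8 = 65536 factor, the coefficient is 65536 * 1430 = 93716480.

93716480


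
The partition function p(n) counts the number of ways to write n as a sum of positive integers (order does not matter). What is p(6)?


Using the generating function prod_{k>=1} 1/(1-x^k), we compute p(6).
By dynamic programming over parts 1 through 6:
p(6) = 11

11


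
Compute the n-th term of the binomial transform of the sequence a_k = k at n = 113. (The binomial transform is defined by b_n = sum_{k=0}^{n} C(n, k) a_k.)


With a_k = k, b_n = sum_{k=0}^{n} C(n, k) k. Using k * C(n, k) = n * C(n-1, k-1) gives b_n = n * sum_{k>=1} C(n-1, k-1) = n * 2^(n-1).
For n = 113: 113 * 2^112 = 113 * 5192296858534827628530496329220096 = 586729545014435522023946085201870848.

586729545014435522023946085201870848


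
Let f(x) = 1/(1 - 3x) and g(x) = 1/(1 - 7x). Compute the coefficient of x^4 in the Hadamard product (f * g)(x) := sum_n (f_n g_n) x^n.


f has coefficients f_k = 3^k and g has coefficients g_k = 7^k, so the Hadamard product has coefficient (f*g)_k = 3^k * 7^k = 21^k.
For k = 4: 21^4 = 194481.

194481


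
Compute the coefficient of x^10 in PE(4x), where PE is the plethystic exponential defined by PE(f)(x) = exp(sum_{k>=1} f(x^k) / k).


With f(x) = 4x, the exponent is sum_{k>=1} 4 x^k / k = 4 * (-ln(1 - x)). Exponentiating:
PE(4x) = exp(-4 ln(1 - x)) = 1/(1 - x)^4.
By the negative binomial expansion, [x^n] 1/(1 - x)^4 = C(n + 3, 3).
For n = 10: C(13, 3) = 286.

286


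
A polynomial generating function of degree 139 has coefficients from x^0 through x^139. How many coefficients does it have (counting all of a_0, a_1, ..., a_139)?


A polynomial of degree 139 takes the form a_0 + a_1 x + ... + a_139 x^139.
The number of coefficients is 139 + 1 = 140.

140


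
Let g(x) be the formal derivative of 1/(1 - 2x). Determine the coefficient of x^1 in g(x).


Differentiate termwise: d/dx sum_{k>=0} 2^k x^k = sum_{k>=1} k 2^k x^(k-1) = sum_{j>=0} (j+1) 2^(j+1) x^j.
Equivalently, d/dx [1/(1 - 2x)] = 2/(1 - 2x)^2.
For j = 1: 2 * 2^2 = 2 * 4 = 8.

8


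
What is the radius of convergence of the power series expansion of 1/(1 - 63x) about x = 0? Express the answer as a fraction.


Expanding 1/(1 - 63x) = sum_{k>=0} 63^k x^k, the series converges when |63x| < 1, i.e., |x| < 1/63.
So the radius of convergence is 1/63 = 1/63.

1/63


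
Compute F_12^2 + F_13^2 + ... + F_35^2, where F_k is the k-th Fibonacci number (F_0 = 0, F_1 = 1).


There is a standard identity sum_{k=0}^{N} F_k^2 = F_N * F_{N+1} (proved inductively from the telescoping relation F_k^2 = F_k F_{k+1} - F_{k-1} F_k). Then
sum_{k=12}^{35} F_k^2 = F_35 F_36 - F_11 F_12.
Computing: F_35 = 9227465, F_36 = 14930352, F_11 = 89, F_12 = 144.
Sum = 9227465 * 14930352 - 89 * 144 = 137769300504864.

137769300504864


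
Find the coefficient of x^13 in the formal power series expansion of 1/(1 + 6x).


Write 1/(1 + c x) = 1/(1 - (-c) x) and apply the geometric-series identity
1/(1 - y) = sum_{k>=0} y^k to get 1/(1 + c x) = sum_{k>=0} (-c)^k x^k.
So the coefficient of x^k is (-c)^k = (-1)^k * c^k.
Here c = 6 and k = 13:
(-6)^13 = -1 * 13060694016 = -13060694016

-13060694016


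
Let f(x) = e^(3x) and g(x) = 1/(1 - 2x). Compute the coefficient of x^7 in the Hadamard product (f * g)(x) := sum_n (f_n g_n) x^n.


Expanding: f_k = 3^k/k! (from e^(3x)) and g_k = 2^k (from 1/(1 - 2x)). So the Hadamard coefficient (f * g)_k = 3^k 2^k / k! = (6)^k / k!.
For k = 7: 6^7/7! = 279936/5040 = 1944/35.

1944/35


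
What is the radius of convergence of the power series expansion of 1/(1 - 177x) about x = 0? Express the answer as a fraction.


Expanding 1/(1 - 177x) = sum_{k>=0} 177^k x^k, the series converges when |177x| < 1, i.e., |x| < 1/177.
So the radius of convergence is 1/177 = 1/177.

1/177


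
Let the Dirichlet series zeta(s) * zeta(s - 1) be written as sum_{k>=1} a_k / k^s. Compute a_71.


Convolution gives a_k = sum_{d | k} d * 1 = sum_{d | k} d = sigma(k), the sum of positive divisors of k.
For k = 71, the divisors are 1, 71, so
sigma(71) = 1 + 71 = 72.

72


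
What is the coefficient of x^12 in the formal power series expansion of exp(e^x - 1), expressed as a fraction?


exp(e^x - 1) is the exponential generating function for the Bell numbers Bell_k: exp(e^x - 1) = sum_{k>=0} Bell_k x^k / k!.
So the coefficient of x^12 in exp(e^x - 1) is Bell_12 / 12!.
Computing: Bell_12 = 4213597 and 12! = 479001600, giving
4213597/479001600 = 4213597/479001600.

4213597/479001600


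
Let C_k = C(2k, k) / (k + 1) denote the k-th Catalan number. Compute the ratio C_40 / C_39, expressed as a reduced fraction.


Using C_k = (2k)! / (k! (k+1)!), the ratio C_{k+1}/C_k simplifies to
C_{k+1}/C_k = [(2k+2)! / ((k+1)! (k+2)!)] * [k! (k+1)! / (2k)!]
 = (2k+2)(2k+1) / ((k+1)(k+2)) = 2(2k+1) / (k+2).
For k = 39: 2(2*39 + 1) / (39 + 2) = 158/41 = 158/41.

158/41


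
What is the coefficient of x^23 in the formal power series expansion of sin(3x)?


The Maclaurin series is sin(t) = sum_{k>=0} (-1)^k t^(2k+1) / (2k+1)!, so substituting t = 3x, only odd powers of x are nonzero, with coefficient of x^(2k+1) equal to (-1)^k 3^(2k+1) / (2k+1)!.
Write 23 = 2*11 + 1, giving the coefficient (-1)^11 * 3^23 / 23! = -94143178827/25852016738884976640000 = -4782969/1313418520494080000.

-4782969/1313418520494080000


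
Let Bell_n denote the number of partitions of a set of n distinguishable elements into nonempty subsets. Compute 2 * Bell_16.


Bell_16 can be computed from the Bell triangle or from Dobinski's identity Bell_n = (1/e) * sum_{k>=0} k^n / k!.
Computing Bell_16 = 10480142147.
Then 2 * 10480142147 = 20960284294.

20960284294


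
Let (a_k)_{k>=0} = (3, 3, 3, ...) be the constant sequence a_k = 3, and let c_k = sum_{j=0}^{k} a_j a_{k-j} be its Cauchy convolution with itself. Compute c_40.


Since a_j = 3 for all j >= 0, the convolution sum becomes
c_k = sum_{j=0}^{k} 3 * 3 = 9 * (k + 1).
Equivalently, the generating function of (a_k) is 3/(1 - x) and its square is 9/(1 - x)^2 = sum_{k>=0} 9(k + 1) x^k.
For k = 40: 9 * 41 = 369.

369


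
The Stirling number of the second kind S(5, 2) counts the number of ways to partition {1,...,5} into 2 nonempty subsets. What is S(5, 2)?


Using the explicit formula S(n,k) = (1/k!) sum_{j=0}^{k} (-1)^(k-j) C(k,j) j^n:
S(5, 2) = 15
Equivalently, S(n,k) is n! times the coefficient of x^n in the EGF (e^x - 1)^k / k!.

15


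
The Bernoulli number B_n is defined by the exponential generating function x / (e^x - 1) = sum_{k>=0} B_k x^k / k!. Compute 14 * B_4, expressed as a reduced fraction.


Bernoulli numbers can also be computed recursively via B_0 = 1 and sum_{j=0}^{m} C(m+1, j) B_j = 0 for m >= 1. Odd-index Bernoulli numbers vanish for k >= 3.
Computing B_4 = -1/30, so 14 * B_4 = 14 * -1/30 = -7/15.

-7/15


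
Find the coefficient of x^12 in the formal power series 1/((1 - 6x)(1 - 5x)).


By partial fractions or Cauchy convolution:
The coefficient equals sum_{k=0}^{12} 6^k * 5^(12-k).
= 11839990891

11839990891


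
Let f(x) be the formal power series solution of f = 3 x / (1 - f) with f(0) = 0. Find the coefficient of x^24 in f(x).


Apply Lagrange inversion: f = 3 x * phi(f) with phi(t) = 1/(1 - t), so
[x^n] f = 3^n * (1/n) [t^(n-1)] phi(t)^n = 3^n * (1/n) [t^(n-1)] (1 - t)^(-n) = 3^n * (1/n) C(2n - 2, n - 1) = 3^n * C_{n-1}.
For n = 24: C_23 = C(46, 23) / 24 = 8233430727600/24 = 343059613650.
With the 3^24 = 282429536481 factor, the coefficient is 282429536481 * 343059613650 = 96890167668520440565650.

96890167668520440565650


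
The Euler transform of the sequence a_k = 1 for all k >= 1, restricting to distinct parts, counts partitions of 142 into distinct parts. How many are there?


Partitions of 142 into distinct parts can be computed via generating function.
Product (1+x)(1+x^2)(1+x^3)...
The coefficient of x^142 = 11086968

11086968


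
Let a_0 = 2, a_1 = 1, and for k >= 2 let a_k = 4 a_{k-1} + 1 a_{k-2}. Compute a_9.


Iterating the recurrence forward:
a_0 = 2
a_1 = 1
a_2 = 4*1 + 1*2 = 6
a_3 = 4*6 + 1*1 = 25
a_4 = 4*25 + 1*6 = 106
a_5 = 4*106 + 1*25 = 449
a_6 = 4*449 + 1*106 = 1902
a_7 = 4*1902 + 1*449 = 8057
a_8 = 4*8057 + 1*1902 = 34130
a_9 = 4*34130 + 1*8057 = 144577
So a_9 = 144577.

144577


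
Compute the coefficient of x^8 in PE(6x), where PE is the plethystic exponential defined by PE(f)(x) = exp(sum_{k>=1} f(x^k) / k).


With f(x) = 6x, the exponent is sum_{k>=1} 6 x^k / k = 6 * (-ln(1 - x)). Exponentiating:
PE(6x) = exp(-6 ln(1 - x)) = 1/(1 - x)^6.
By the negative binomial expansion, [x^n] 1/(1 - x)^6 = C(n + 5, 5).
For n = 8: C(13, 5) = 1287.

1287


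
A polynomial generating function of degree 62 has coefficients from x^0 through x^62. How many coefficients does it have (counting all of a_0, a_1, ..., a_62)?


A polynomial of degree 62 takes the form a_0 + a_1 x + ... + a_62 x^62.
The number of coefficients is 62 + 1 = 63.

63


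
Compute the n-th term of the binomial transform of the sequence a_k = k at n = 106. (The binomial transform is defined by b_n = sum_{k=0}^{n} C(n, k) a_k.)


With a_k = k, b_n = sum_{k=0}^{n} C(n, k) k. Using k * C(n, k) = n * C(n-1, k-1) gives b_n = n * sum_{k>=1} C(n-1, k-1) = n * 2^(n-1).
For n = 106: 106 * 2^105 = 106 * 40564819207303340847894502572032 = 4299870835974154129876817272635392.

4299870835974154129876817272635392


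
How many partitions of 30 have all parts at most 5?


Using the generating function (1-x)^(-1)(1-x^2)^(-1)...(1-x^5)^(-1),
the coefficient of x^30 counts these restricted partitions.
Result = 674

674


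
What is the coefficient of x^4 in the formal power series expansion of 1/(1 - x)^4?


The expansion 1/(1 - x)^r = sum_{k>=0} C(k + r - 1, r - 1) x^k follows from the multiset / negative-binomial theorem (or from repeated differentiation of the geometric series).
For r = 4 and k = 4:
C(7, 3) = 5040 / (6 * 24) = 35.

35


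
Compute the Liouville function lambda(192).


The Liouville function is lambda(k) = (-1)^Omega(k), where Omega(k) counts the prime factors of k with multiplicity.
Factoring: 192 = 2 * 2 * 2 * 2 * 2 * 2 * 3, so Omega(192) = 7.
lambda(192) = (-1)^7 = -1.

-1


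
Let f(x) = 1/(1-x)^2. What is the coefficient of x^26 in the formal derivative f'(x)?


Differentiate: d/dx [ 1/(1-x)^r ] = r / (1-x)^(r+1).
Here r = 2, so f'(x) = 2 / (1-x)^3.
The expansion of 1/(1-x)^(r+1) has coefficient of x^n equal to C(n+r, r).
So the coefficient of x^26 in f'(x) is
2 * C(28, 2) = 2 * 378 = 756

756


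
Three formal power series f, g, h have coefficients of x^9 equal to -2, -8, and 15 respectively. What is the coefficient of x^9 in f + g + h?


Series addition is componentwise:
-2 + -8 + 15
= 5

5


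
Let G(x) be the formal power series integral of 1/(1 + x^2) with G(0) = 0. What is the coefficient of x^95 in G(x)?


1/(1 + x^2) = sum_{j>=0} (-1)^j x^(2j). Integrating termwise with G(0) = 0:
G(x) = sum_{j>=0} (-1)^j x^(2j+1) / (2j+1) = arctan(x).
Only odd powers are nonzero. For x^95 write 95 = 2*47 + 1, giving
(-1)^47 / 95 = -1/95 = -1/95.

-1/95


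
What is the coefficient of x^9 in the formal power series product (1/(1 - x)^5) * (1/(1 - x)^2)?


Combine the factors: (1/(1 - x)^5) * (1/(1 - x)^2) = 1/(1 - x)^7.
Then use 1/(1 - x)^r = sum_{k>=0} C(k + r - 1, r - 1) x^k with r = 7 and k = 9:
C(15, 6) = 5005.

5005


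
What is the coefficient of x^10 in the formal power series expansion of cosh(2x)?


The Maclaurin series is cosh(t) = sum_{m>=0} t^(2m) / (2m)!, so substituting t = 2x, only even powers of x are nonzero, with coefficient of x^(2m) equal to 2^(2m) / (2m)!.
For x^10 the coefficient is 2^10/10! = 1024/3628800 = 4/14175.

4/14175


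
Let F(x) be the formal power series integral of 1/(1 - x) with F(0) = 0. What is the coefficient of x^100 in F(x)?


1/(1 - x) = sum_{k>=0} x^k. Integrating termwise and using F(0) = 0 gives
F(x) = sum_{k>=0} x^(k+1) / (k+1) = sum_{m>=1} x^m / m = -ln(1 - x).
So the coefficient of x^100 is 1/100 = 1/100.

1/100


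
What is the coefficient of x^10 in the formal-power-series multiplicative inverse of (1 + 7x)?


The inverse is 1/(1 + 7x). Apply the geometric identity 1/(1 - y) = sum_{k>=0} y^k with y = -7x:
1/(1 + 7x) = sum_{k>=0} (-7)^k x^k.
So the coefficient of x^10 is (-7)^10 = 282475249.

282475249


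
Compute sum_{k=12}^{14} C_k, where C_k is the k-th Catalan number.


C_12 through C_14: 208012, 742900, 2674440
Sum = 208012 + 742900 + 2674440
= 3625352

3625352


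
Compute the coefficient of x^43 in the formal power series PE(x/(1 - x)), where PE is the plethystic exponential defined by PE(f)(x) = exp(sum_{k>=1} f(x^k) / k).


For f(x) = x/(1 - x) we have
sum_{k>=1} f(x^k) / k = sum_{k>=1} (1/k) * x^k / (1 - x^k) = sum_{k, m >= 1} x^(k m) / k,
which after exponentiating simplifies to
PE(x/(1 - x)) = prod_{k>=1} 1 / (1 - x^k).
This is the generating function for the partition function p(n), so the coefficient of x^43 is p(43).
Computing p(43) by dynamic programming over parts 1, 2, ..., 43: p(43) = 63261.

63261


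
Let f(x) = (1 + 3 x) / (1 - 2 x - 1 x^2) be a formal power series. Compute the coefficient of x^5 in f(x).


Write f(x) = sum_{k>=0} a_k x^k. Multiplying both sides by 1 - 2 x - 1 x^2 gives
(1 - 2 x - 1 x^2) sum_{k>=0} a_k x^k = 1 + 3 x.
Matching coefficients:
 x^0: a_0 = 1
 x^1: a_1 - 2 a_0 = 3  =>  a_1 = 2*1 + 3 = 5
 x^k (k >= 2): a_k = 2 a_{k-1} + 1 a_{k-2}.
Iterating: a_2 = 11, a_3 = 27, a_4 = 65, a_5 = 157.
So the coefficient of x^5 is 157.

157


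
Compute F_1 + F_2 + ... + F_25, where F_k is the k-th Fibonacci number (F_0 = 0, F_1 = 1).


Use the identity sum_{k=0}^{N} F_k = F_{N+2} - 1 (which follows from F_{k+2} - F_{k+1} = F_k). Then
sum_{k=1}^{25} F_k = (F_{27} - 1) - (F_{2} - 1) = F_{27} - F_{2}.
Computing: F_{27} = 196418, F_{2} = 1, so
Sum = 196418 - 1 = 196417.

196417


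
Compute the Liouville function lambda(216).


The Liouville function is lambda(k) = (-1)^Omega(k), where Omega(k) counts the prime factors of k with multiplicity.
Factoring: 216 = 2 * 2 * 2 * 3 * 3 * 3, so Omega(216) = 6.
lambda(216) = (-1)^6 = 1.

1


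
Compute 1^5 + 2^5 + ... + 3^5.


This power sum has a closed form given by Faulhaber's formula
sum_{k=1}^{m} k^p = (1 / (p + 1)) * sum_{j=0}^{p} C(p + 1, j) B_j m^(p + 1 - j),
but for small m direct computation is fastest:
1 + 32 + 243 = 276.

276


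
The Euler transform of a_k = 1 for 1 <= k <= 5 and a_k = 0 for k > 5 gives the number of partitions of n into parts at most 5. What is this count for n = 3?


Partitions of 3 into parts at most 5:
Using generating function (1-x)^(-1)(1-x^2)^(-1)...(1-x^5)^(-1),
the coefficient of x^3 = 3

3


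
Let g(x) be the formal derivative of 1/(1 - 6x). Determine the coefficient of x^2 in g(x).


Differentiate termwise: d/dx sum_{k>=0} 6^k x^k = sum_{k>=1} k 6^k x^(k-1) = sum_{j>=0} (j+1) 6^(j+1) x^j.
Equivalently, d/dx [1/(1 - 6x)] = 6/(1 - 6x)^2.
For j = 2: 3 * 6^3 = 3 * 216 = 648.

648


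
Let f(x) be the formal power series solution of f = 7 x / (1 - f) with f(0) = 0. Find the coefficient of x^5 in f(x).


Apply Lagrange inversion: f = 7 x * phi(f) with phi(t) = 1/(1 - t), so
[x^n] f = 7^n * (1/n) [t^(n-1)] phi(t)^n = 7^n * (1/n) [t^(n-1)] (1 - t)^(-n) = 7^n * (1/n) C(2n - 2, n - 1) = 7^n * C_{n-1}.
For n = 5: C_4 = C(8, 4) / 5 = 70/5 = 14.
With the 7^5 = 16807 factor, the coefficient is 16807 * 14 = 235298.

235298


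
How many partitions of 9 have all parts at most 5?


Using the generating function (1-x)^(-1)(1-x^2)^(-1)...(1-x^5)^(-1),
the coefficient of x^9 counts these restricted partitions.
Result = 23

23


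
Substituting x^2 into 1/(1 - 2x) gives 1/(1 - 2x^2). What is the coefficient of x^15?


Since 1/(1 - 2x^2) only has even powers of x,
the coefficient of x^15 (odd) is 0.

0


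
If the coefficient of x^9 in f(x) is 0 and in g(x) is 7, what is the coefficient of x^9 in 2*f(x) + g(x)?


Scalar multiplication scales coefficients: 2 * 0 = 0.
Then add the g coefficient: 0 + 7
= 7

7
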